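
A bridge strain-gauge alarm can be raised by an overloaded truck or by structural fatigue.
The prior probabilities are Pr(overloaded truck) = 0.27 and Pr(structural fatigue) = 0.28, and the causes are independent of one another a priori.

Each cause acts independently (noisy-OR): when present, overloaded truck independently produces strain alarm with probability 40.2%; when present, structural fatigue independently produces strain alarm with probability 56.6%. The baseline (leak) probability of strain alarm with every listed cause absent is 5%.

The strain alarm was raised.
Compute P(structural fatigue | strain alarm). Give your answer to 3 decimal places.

P(structural fatigue | strain alarm) ≈ 0.616

Under noisy-OR, P(strain alarm | causes) = 1 − (1−0.05)·∏(1−qᵢ) over the active causes.
Numerator (weight on configurations with structural fatigue): 0.120126 + 0.056960 = 0.177086
Normalizer over all consistent configurations: 0.05·0.73·0.72 + 0.5877·0.73·0.28 + 0.4319·0.27·0.72 + 0.753445·0.27·0.28 = 0.287327
P(structural fatigue | strain alarm) = 0.177086/0.287327 ≈ 0.616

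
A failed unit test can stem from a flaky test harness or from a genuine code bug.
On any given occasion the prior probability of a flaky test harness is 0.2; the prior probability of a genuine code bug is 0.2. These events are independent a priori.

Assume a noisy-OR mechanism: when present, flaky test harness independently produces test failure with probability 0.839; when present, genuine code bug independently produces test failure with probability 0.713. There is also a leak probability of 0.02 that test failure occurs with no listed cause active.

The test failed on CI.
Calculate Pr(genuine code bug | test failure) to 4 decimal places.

Under noisy-OR, P(test failure | causes) = 1 − (1−0.02)·∏(1−qᵢ) over the active causes.
Enumerate the 4 (flaky test harness, genuine code bug) configurations and weight by the priors:
  P(test failure) = 0.02×0.8×0.8 + 0.71874×0.8×0.2 + 0.84222×0.2×0.8 + 0.954717×0.2×0.2
        = 0.012800 + 0.114998 + 0.134755 + 0.038189 = 0.300742
The terms with genuine code bug present sum to 0.153187, so
  P(genuine code bug | test failure) = 0.153187 / 0.300742 ≈ 0.5094

Pr(genuine code bug | test failure) ≈ 0.5094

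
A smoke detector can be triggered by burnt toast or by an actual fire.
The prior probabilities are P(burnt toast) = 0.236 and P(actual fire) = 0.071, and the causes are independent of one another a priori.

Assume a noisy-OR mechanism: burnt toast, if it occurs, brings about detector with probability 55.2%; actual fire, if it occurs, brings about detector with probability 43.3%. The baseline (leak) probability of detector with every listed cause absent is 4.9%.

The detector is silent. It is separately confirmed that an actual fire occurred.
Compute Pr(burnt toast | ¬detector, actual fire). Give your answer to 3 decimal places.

Under noisy-OR, P(detector | causes) = 1 − (1−0.049)·∏(1−qᵢ) over the active causes.
Sum P(¬detector|·) weighted by the priors over both values of burnt toast:
  P(¬detector | actual fire) = 0.539217×0.764 + 0.241569×0.236
        = 0.411962 + 0.057010 = 0.468972
The terms with burnt toast present sum to 0.057010, so
  P(burnt toast | ¬detector, actual fire) = 0.057010 / 0.468972 ≈ 0.122

Pr(burnt toast | ¬detector, actual fire) ≈ 0.122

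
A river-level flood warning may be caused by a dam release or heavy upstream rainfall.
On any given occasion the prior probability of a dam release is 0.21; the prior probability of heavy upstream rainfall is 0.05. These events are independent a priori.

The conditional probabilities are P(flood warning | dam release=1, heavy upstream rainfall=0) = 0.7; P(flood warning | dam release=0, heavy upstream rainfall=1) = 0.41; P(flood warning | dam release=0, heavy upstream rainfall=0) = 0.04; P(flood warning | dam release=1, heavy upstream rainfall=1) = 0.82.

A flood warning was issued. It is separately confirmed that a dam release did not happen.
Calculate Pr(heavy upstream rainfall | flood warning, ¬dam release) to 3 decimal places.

Pr(heavy upstream rainfall | flood warning, ¬dam release) ≈ 0.350

Numerator (weight on configurations with heavy upstream rainfall): 0.41×0.05 = 0.020500
Normalizer over all consistent configurations: 0.04×0.95 + 0.41×0.05 = 0.058500
Posterior = 0.020500 / 0.058500 ≈ 0.350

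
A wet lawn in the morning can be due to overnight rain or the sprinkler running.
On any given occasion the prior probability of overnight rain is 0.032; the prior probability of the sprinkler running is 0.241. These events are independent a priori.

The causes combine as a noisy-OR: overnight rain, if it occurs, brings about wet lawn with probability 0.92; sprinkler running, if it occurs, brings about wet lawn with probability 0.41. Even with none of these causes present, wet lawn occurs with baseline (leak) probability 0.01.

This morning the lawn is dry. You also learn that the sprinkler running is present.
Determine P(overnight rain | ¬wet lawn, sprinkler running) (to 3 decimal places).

P(overnight rain | ¬wet lawn, sprinkler running) ≈ 0.003

Under noisy-OR, P(wet lawn | causes) = 1 − (1−0.01)·∏(1−qᵢ) over the active causes.
P(¬wet lawn | sprinkler running) = 0.5841*0.968 + 0.046728*0.032 = 0.565409 + 0.001495 = 0.566904
Restricting to configurations with overnight rain present: 0.046728*0.032 = 0.001495.
Hence the posterior is 0.001495/0.566904 ≈ 0.003.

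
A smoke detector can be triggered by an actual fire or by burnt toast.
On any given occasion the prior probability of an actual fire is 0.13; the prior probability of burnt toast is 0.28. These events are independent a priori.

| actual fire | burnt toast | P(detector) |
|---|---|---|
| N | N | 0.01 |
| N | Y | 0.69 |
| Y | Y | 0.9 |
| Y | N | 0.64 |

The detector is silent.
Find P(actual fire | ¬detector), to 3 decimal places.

P(actual fire | ¬detector) ≈ 0.051

P(¬detector) = 0.99*0.87*0.72 + 0.31*0.87*0.28 + 0.36*0.13*0.72 + 0.1*0.13*0.28 = 0.620136 + 0.075516 + 0.033696 + 0.003640 = 0.732988
The actual fire-present share is 0.033696 + 0.003640 = 0.037336.
Hence the posterior is 0.037336/0.732988 ≈ 0.051.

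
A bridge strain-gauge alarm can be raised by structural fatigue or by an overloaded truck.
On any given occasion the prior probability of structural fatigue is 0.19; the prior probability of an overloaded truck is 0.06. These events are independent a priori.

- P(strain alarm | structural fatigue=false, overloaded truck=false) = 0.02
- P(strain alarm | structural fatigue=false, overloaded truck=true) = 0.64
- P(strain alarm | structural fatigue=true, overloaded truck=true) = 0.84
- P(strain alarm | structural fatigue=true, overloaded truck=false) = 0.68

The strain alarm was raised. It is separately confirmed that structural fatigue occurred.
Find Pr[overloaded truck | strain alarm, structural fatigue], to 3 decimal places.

Pr[overloaded truck | strain alarm, structural fatigue] ≈ 0.073

Numerator (weight on configurations with overloaded truck): 0.84·0.06 = 0.050400
Denominator P(strain alarm | structural fatigue): 0.68·0.94 + 0.84·0.06 = 0.689600
P(overloaded truck | strain alarm, structural fatigue) = 0.050400/0.689600 ≈ 0.073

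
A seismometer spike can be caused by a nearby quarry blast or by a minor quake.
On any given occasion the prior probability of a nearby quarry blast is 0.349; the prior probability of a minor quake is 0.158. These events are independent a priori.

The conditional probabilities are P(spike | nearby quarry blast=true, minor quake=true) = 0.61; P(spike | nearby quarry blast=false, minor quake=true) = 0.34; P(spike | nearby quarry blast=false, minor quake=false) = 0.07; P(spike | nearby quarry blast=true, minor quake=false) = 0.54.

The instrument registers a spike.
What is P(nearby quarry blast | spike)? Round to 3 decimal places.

P(nearby quarry blast | spike) ≈ 0.724

Sum P(spike|·) weighted by the priors over the 4 (nearby quarry blast, minor quake) configurations:
  P(spike) = 0.07*0.651*0.842 + 0.34*0.651*0.158 + 0.54*0.349*0.842 + 0.61*0.349*0.158
        = 0.038370 + 0.034972 + 0.158683 + 0.033637 = 0.265662
The terms with nearby quarry blast present sum to 0.192320, so
  P(nearby quarry blast | spike) = 0.192320 / 0.265662 ≈ 0.724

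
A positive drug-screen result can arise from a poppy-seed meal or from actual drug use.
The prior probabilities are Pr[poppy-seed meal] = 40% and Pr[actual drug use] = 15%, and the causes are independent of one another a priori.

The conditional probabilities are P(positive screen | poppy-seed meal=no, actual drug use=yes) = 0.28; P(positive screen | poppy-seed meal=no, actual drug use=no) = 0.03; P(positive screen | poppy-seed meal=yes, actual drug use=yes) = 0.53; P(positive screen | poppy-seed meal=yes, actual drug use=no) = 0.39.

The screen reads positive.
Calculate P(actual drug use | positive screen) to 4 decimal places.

P(positive screen) = 0.03×0.6×0.85 + 0.28×0.6×0.15 + 0.39×0.4×0.85 + 0.53×0.4×0.15 = 0.015300 + 0.025200 + 0.132600 + 0.031800 = 0.204900
Of this, 0.057000 comes from 0.025200 + 0.031800 (the actual drug use=true cases).
Hence the posterior is 0.057000/0.204900 ≈ 0.2782.

P(actual drug use | positive screen) ≈ 0.2782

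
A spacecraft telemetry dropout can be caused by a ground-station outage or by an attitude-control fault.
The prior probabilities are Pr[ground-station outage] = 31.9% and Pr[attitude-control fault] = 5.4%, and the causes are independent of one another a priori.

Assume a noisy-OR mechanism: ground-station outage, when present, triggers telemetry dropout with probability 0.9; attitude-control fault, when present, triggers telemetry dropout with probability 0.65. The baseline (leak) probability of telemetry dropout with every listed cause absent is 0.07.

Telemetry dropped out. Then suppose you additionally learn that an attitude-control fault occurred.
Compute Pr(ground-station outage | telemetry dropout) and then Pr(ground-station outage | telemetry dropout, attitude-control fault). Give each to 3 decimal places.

Under noisy-OR, P(telemetry dropout | causes) = 1 − (1−0.07)·∏(1−qᵢ) over the active causes.
P(telemetry dropout) = 0.07·0.681·0.946 + 0.6745·0.681·0.054 + 0.907·0.319·0.946 + 0.96745·0.319·0.054 = 0.045096 + 0.024804 + 0.273709 + 0.016665 = 0.360274
Restricting to configurations with ground-station outage present: 0.273709 + 0.016665 = 0.290374.
P(ground-station outage | telemetry dropout) = 0.290374 / 0.360274 ≈ 0.806

Now also conditioning on attitude-control fault=true:
For the numerator, keep only ground-station outage=true terms: 0.96745*0.319 = 0.308617
Normalizer over all consistent configurations: 0.6745*0.681 + 0.96745*0.319 = 0.767952
P(ground-station outage | telemetry dropout, attitude-control fault) = 0.308617/0.767952 ≈ 0.402

Pr(ground-station outage | telemetry dropout) ≈ 0.806; Pr(ground-station outage | telemetry dropout, attitude-control fault) ≈ 0.402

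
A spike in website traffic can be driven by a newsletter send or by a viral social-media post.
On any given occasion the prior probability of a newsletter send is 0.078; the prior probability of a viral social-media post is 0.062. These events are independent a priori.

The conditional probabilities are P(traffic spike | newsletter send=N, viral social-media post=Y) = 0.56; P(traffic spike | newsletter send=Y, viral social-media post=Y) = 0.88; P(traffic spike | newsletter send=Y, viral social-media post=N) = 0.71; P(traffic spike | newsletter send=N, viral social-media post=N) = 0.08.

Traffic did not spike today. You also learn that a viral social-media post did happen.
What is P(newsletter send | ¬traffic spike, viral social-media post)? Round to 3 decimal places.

P(¬traffic spike | viral social-media post) = 0.44×0.922 + 0.12×0.078 = 0.405680 + 0.009360 = 0.415040
Restricting to configurations with newsletter send present: 0.12×0.078 = 0.009360.
So P(newsletter send | ¬traffic spike, viral social-media post) = 0.009360/0.415040 ≈ 0.023.

P(newsletter send | ¬traffic spike, viral social-media post) ≈ 0.023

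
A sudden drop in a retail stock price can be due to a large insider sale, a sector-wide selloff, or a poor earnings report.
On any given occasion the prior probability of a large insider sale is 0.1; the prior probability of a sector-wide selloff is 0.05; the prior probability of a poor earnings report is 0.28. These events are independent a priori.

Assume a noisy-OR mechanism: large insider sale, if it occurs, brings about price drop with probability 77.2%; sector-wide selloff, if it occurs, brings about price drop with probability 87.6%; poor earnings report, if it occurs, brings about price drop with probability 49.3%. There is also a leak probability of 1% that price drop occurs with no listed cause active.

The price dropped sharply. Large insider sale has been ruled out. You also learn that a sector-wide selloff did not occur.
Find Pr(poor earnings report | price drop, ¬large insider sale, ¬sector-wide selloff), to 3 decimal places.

Pr(poor earnings report | price drop, ¬large insider sale, ¬sector-wide selloff) ≈ 0.951

Under noisy-OR, P(price drop | causes) = 1 − (1−0.01)·∏(1−qᵢ) over the active causes.
Enumerate both values of poor earnings report and weight by the priors:
  P(price drop | ¬large insider sale, ¬sector-wide selloff) = 0.01·0.72 + 0.49807·0.28
        = 0.007200 + 0.139460 = 0.146660
Keeping only the poor earnings report-present terms gives 0.139460, so
  P(poor earnings report | price drop, ¬large insider sale, ¬sector-wide selloff) = 0.139460 / 0.146660 ≈ 0.951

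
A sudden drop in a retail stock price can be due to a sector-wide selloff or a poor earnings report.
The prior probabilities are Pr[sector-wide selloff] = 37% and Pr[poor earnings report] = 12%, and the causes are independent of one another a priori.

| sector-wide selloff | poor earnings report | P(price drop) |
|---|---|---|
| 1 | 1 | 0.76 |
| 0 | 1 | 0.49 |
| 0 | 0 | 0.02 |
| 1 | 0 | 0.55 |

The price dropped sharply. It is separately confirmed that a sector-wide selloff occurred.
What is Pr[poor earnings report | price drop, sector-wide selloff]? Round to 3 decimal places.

Sum P(price drop|·) weighted by the priors over both values of poor earnings report:
  P(price drop | sector-wide selloff) = 0.55*0.88 + 0.76*0.12
        = 0.484000 + 0.091200 = 0.575200
Configurations with poor earnings report contribute 0.091200, so
  P(poor earnings report | price drop, sector-wide selloff) = 0.091200 / 0.575200 ≈ 0.159

Pr[poor earnings report | price drop, sector-wide selloff] ≈ 0.159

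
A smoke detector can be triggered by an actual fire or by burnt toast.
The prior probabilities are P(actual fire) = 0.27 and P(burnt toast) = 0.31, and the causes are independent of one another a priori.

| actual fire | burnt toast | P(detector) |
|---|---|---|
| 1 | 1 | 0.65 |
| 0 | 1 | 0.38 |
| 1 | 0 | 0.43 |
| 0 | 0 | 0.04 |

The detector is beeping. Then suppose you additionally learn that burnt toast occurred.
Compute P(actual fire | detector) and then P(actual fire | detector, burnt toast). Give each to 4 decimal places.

P(actual fire | detector) ≈ 0.5589; P(actual fire | detector, burnt toast) ≈ 0.3875

P(detector) = 0.04*0.73*0.69 + 0.38*0.73*0.31 + 0.43*0.27*0.69 + 0.65*0.27*0.31 = 0.020148 + 0.085994 + 0.080109 + 0.054405 = 0.240656
Of this, 0.134514 comes from 0.080109 + 0.054405 (the actual fire=true cases).
Hence the posterior is 0.134514/0.240656 ≈ 0.5589.

Now also conditioning on burnt toast=true:
Weight on actual fire=true, given the evidence: 0.65×0.27 = 0.175500
Normalizer over all consistent configurations: 0.38×0.73 + 0.65×0.27 = 0.452900
P(actual fire | detector, burnt toast) = 0.175500/0.452900 ≈ 0.3875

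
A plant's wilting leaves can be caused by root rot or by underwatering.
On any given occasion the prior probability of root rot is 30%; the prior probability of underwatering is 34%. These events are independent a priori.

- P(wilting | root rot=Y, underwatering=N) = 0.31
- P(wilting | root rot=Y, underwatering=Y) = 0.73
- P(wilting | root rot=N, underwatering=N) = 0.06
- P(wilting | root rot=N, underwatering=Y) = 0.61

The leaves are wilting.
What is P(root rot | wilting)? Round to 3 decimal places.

Weight on root rot=true, given the evidence: 0.061380 + 0.074460 = 0.135840
The normalizing constant is 0.06*0.7*0.66 + 0.61*0.7*0.34 + 0.31*0.3*0.66 + 0.73*0.3*0.34 = 0.308740
P(root rot | wilting) = 0.135840/0.308740 ≈ 0.440

P(root rot | wilting) ≈ 0.440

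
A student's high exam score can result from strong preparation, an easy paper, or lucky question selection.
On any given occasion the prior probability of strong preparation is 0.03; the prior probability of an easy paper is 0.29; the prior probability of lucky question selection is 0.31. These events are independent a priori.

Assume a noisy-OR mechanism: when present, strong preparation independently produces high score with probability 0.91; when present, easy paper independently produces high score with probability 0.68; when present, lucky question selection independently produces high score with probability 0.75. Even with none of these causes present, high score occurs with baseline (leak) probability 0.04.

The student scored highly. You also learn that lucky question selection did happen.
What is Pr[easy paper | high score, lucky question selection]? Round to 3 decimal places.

Under noisy-OR, P(high score | causes) = 1 − (1−0.04)·∏(1−qᵢ) over the active causes.
For the numerator, keep only easy paper=true terms: 0.259696 + 0.008640 = 0.268336
Denominator P(high score | lucky question selection): 0.76·0.97·0.71 + 0.9232·0.97·0.29 + 0.9784·0.03·0.71 + 0.993088·0.03·0.29 = 0.812588
P(easy paper | high score, lucky question selection) = 0.268336/0.812588 ≈ 0.330

Pr[easy paper | high score, lucky question selection] ≈ 0.330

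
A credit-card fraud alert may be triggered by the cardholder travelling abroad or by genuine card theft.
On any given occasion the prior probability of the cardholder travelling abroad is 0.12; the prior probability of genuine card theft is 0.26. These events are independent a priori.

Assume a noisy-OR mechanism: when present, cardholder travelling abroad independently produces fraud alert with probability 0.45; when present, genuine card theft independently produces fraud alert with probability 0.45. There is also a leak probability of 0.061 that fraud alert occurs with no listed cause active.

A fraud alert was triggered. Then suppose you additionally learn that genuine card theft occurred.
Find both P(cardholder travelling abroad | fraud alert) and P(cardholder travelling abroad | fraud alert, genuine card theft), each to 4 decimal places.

Under noisy-OR, P(fraud alert | causes) = 1 − (1−0.061)·∏(1−qᵢ) over the active causes.
Numerator (weight on configurations with cardholder travelling abroad): 0.042939 + 0.022338 = 0.065277
Denominator P(fraud alert): 0.061·0.88·0.74 + 0.48355·0.88·0.26 + 0.48355·0.12·0.74 + 0.715952·0.12·0.26 = 0.215636
P(cardholder travelling abroad | fraud alert) = 0.065277/0.215636 ≈ 0.3027

Now also conditioning on genuine card theft=true:
P(fraud alert | genuine card theft) = 0.48355×0.88 + 0.715952×0.12 = 0.425524 + 0.085914 = 0.511438
Restricting to configurations with cardholder travelling abroad present: 0.715952×0.12 = 0.085914.
So P(cardholder travelling abroad | fraud alert, genuine card theft) = 0.085914/0.511438 ≈ 0.1680.
This is intercausal reasoning (explaining away): once genuine card theft accounts for the fraud alert, cardholder travelling abroad becomes less likely.

P(cardholder travelling abroad | fraud alert) ≈ 0.3027; P(cardholder travelling abroad | fraud alert, genuine card theft) ≈ 0.1680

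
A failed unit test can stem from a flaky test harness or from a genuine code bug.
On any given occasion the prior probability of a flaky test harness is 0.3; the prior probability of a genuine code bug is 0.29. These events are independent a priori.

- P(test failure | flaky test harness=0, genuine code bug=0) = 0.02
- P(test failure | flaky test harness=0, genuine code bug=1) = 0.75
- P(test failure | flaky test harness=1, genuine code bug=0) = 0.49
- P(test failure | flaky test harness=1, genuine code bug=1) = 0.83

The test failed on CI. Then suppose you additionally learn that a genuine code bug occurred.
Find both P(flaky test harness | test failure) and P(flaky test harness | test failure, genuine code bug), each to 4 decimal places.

Numerator (weight on configurations with flaky test harness): 0.104370 + 0.072210 = 0.176580
The normalizing constant is 0.02×0.7×0.71 + 0.75×0.7×0.29 + 0.49×0.3×0.71 + 0.83×0.3×0.29 = 0.338770
Posterior = 0.176580 / 0.338770 ≈ 0.5212

Now condition on the additional information:
Enumerate both values of flaky test harness and weight by the priors:
  P(test failure | genuine code bug) = 0.75*0.7 + 0.83*0.3
        = 0.525000 + 0.249000 = 0.774000
The terms with flaky test harness present sum to 0.249000, so
  P(flaky test harness | test failure, genuine code bug) = 0.249000 / 0.774000 ≈ 0.3217

P(flaky test harness | test failure) ≈ 0.5212; P(flaky test harness | test failure, genuine code bug) ≈ 0.3217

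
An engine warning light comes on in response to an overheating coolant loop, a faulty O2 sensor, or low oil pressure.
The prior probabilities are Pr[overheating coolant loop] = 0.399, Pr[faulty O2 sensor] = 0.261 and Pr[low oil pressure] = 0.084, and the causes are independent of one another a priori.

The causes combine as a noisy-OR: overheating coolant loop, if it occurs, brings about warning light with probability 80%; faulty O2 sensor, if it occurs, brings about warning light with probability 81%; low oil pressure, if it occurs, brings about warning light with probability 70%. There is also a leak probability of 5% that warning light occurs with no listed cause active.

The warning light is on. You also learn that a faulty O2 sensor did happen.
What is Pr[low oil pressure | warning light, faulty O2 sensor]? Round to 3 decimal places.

Under noisy-OR, P(warning light | causes) = 1 − (1−0.05)·∏(1−qᵢ) over the active causes.
P(warning light | faulty O2 sensor) = 0.8195×0.601×0.916 + 0.94585×0.601×0.084 + 0.9639×0.399×0.916 + 0.98917×0.399×0.084 = 0.451148 + 0.047750 + 0.352290 + 0.033153 = 0.884341
The low oil pressure-present share is 0.047750 + 0.033153 = 0.080903.
P(low oil pressure | warning light, faulty O2 sensor) = 0.080903 / 0.884341 ≈ 0.091

Pr[low oil pressure | warning light, faulty O2 sensor] ≈ 0.091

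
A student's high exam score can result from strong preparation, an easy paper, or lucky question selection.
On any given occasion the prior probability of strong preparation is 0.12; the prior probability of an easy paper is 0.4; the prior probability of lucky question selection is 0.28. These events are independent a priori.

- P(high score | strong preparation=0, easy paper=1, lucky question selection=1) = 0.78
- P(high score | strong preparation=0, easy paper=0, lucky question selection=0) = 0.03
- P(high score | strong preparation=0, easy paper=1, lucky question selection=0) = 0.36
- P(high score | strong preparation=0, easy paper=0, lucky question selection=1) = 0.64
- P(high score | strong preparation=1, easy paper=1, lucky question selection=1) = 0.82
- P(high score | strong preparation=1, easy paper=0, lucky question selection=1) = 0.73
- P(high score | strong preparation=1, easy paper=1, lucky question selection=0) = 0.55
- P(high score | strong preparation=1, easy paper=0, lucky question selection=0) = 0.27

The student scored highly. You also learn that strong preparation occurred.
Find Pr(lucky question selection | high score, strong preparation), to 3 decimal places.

Pr(lucky question selection | high score, strong preparation) ≈ 0.438

Sum P(high score|·) weighted by the priors over the 4 (easy paper, lucky question selection) configurations:
  P(high score | strong preparation) = 0.27·0.6·0.72 + 0.73·0.6·0.28 + 0.55·0.4·0.72 + 0.82·0.4·0.28
        = 0.116640 + 0.122640 + 0.158400 + 0.091840 = 0.489520
The terms with lucky question selection present sum to 0.214480, so
  P(lucky question selection | high score, strong preparation) = 0.214480 / 0.489520 ≈ 0.438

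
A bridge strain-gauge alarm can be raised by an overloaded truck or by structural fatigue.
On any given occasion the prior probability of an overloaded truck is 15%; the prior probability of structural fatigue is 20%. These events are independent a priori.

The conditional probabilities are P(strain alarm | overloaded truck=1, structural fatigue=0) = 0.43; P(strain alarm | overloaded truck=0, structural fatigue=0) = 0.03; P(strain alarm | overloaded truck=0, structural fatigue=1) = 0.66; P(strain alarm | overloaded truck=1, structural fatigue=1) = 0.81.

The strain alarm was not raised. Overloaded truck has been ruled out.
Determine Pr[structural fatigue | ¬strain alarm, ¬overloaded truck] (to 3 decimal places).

P(¬strain alarm | ¬overloaded truck) = 0.97*0.8 + 0.34*0.2 = 0.776000 + 0.068000 = 0.844000
Of this, 0.068000 comes from 0.34*0.2 (the structural fatigue=true cases).
Hence the posterior is 0.068000/0.844000 ≈ 0.081.

Pr[structural fatigue | ¬strain alarm, ¬overloaded truck] ≈ 0.081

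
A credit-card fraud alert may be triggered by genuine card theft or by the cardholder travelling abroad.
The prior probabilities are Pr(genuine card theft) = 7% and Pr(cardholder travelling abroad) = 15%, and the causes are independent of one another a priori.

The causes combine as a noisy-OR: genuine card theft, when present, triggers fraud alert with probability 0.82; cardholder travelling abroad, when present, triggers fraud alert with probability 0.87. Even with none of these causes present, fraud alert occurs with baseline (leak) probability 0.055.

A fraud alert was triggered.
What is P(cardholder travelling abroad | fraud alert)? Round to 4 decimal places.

P(cardholder travelling abroad | fraud alert) ≈ 0.5882

Under noisy-OR, P(fraud alert | causes) = 1 − (1−0.055)·∏(1−qᵢ) over the active causes.
Numerator (weight on configurations with cardholder travelling abroad): 0.122362 + 0.010268 = 0.132630
The normalizing constant is 0.055·0.93·0.85 + 0.87715·0.93·0.15 + 0.8299·0.07·0.85 + 0.977887·0.07·0.15 = 0.225487
Posterior = 0.132630 / 0.225487 ≈ 0.5882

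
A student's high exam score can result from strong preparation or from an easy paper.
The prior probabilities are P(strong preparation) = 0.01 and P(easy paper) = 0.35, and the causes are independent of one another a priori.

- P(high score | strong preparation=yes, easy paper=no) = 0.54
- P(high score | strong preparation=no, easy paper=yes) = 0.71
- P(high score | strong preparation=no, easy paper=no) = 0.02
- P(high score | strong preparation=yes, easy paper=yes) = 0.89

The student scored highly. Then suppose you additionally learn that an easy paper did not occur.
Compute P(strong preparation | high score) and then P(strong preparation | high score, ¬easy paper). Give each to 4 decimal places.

P(strong preparation | high score) ≈ 0.0250; P(strong preparation | high score, ¬easy paper) ≈ 0.2143

By total probability over the 4 (strong preparation, easy paper) configurations:
  P(high score) = 0.02*0.99*0.65 + 0.71*0.99*0.35 + 0.54*0.01*0.65 + 0.89*0.01*0.35
        = 0.012870 + 0.246015 + 0.003510 + 0.003115 = 0.265510
Configurations with strong preparation contribute 0.006625, so
  P(strong preparation | high score) = 0.006625 / 0.265510 ≈ 0.0250

With the extra evidence:
Sum P(high score|·) weighted by the priors over both values of strong preparation:
  P(high score | ¬easy paper) = 0.02*0.99 + 0.54*0.01
        = 0.019800 + 0.005400 = 0.025200
The terms with strong preparation present sum to 0.005400, so
  P(strong preparation | high score, ¬easy paper) = 0.005400 / 0.025200 ≈ 0.2143
Ruling out easy paper raises the posterior on strong preparation — the flip side of explaining away.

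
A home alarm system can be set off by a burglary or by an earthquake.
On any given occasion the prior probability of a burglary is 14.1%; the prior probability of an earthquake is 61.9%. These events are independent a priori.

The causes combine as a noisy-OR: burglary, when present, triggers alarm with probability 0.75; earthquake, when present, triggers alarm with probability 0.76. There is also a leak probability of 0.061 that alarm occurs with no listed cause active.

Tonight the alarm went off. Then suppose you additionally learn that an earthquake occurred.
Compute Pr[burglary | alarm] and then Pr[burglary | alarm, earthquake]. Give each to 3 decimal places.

Pr[burglary | alarm] ≈ 0.222; Pr[burglary | alarm, earthquake] ≈ 0.167

Under noisy-OR, P(alarm | causes) = 1 − (1−0.061)·∏(1−qᵢ) over the active causes.
Weight on burglary=true, given the evidence: 0.041110 + 0.082362 = 0.123472
The normalizing constant is 0.061*0.859*0.381 + 0.77464*0.859*0.619 + 0.76525*0.141*0.381 + 0.94366*0.141*0.619 = 0.555328
P(burglary | alarm) = 0.123472/0.555328 ≈ 0.222

With the extra evidence:
For the numerator, keep only burglary=true terms: 0.94366·0.141 = 0.133056
Normalizer over all consistent configurations: 0.77464·0.859 + 0.94366·0.141 = 0.798472
P(burglary | alarm, earthquake) = 0.133056/0.798472 ≈ 0.167
Conditioning on earthquake lowers the posterior on burglary: the classic explaining-away effect in a common-effect structure.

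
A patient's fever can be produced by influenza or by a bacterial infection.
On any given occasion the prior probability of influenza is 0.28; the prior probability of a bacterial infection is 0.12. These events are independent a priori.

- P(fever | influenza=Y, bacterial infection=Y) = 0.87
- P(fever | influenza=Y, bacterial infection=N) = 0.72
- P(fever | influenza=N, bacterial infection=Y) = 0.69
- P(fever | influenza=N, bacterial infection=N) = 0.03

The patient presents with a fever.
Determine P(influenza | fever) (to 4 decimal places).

P(influenza | fever) ≈ 0.7244

For the numerator, keep only influenza=true terms: 0.177408 + 0.029232 = 0.206640
Normalizer over all consistent configurations: 0.03×0.72×0.88 + 0.69×0.72×0.12 + 0.72×0.28×0.88 + 0.87×0.28×0.12 = 0.285264
Posterior = 0.206640 / 0.285264 ≈ 0.7244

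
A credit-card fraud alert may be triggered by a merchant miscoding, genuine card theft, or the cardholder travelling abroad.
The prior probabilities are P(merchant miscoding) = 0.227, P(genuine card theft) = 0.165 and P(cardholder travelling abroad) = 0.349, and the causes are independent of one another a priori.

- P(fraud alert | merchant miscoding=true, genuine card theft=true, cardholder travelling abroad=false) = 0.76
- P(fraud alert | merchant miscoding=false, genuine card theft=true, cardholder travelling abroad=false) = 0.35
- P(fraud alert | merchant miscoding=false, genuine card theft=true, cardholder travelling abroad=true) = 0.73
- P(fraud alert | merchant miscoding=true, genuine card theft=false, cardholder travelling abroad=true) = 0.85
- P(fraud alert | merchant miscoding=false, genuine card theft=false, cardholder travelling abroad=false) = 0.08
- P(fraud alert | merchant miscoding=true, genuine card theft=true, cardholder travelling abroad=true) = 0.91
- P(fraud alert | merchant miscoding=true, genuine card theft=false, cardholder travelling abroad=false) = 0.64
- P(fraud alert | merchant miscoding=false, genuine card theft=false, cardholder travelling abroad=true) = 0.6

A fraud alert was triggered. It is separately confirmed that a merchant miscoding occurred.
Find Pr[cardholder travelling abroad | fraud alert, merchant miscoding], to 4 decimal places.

Pr[cardholder travelling abroad | fraud alert, merchant miscoding] ≈ 0.4113

Numerator (weight on configurations with cardholder travelling abroad): 0.247703 + 0.052402 = 0.300105
Normalizer over all consistent configurations: 0.64·0.835·0.651 + 0.85·0.835·0.349 + 0.76·0.165·0.651 + 0.91·0.165·0.349 = 0.729634
Posterior = 0.300105 / 0.729634 ≈ 0.4113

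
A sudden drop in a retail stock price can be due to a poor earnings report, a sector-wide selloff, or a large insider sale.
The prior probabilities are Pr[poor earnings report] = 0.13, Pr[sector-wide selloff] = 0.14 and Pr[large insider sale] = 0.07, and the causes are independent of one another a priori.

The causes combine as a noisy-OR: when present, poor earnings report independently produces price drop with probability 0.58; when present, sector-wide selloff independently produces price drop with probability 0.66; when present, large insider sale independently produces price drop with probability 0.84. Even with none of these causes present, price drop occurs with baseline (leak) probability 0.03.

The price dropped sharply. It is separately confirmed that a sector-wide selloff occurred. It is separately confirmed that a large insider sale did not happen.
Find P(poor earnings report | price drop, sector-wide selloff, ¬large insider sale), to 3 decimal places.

P(poor earnings report | price drop, sector-wide selloff, ¬large insider sale) ≈ 0.161

Under noisy-OR, P(price drop | causes) = 1 − (1−0.03)·∏(1−qᵢ) over the active causes.
By total probability over both values of poor earnings report:
  P(price drop | sector-wide selloff, ¬large insider sale) = 0.6702×0.87 + 0.861484×0.13
        = 0.583074 + 0.111993 = 0.695067
Keeping only the poor earnings report-present terms gives 0.111993, so
  P(poor earnings report | price drop, sector-wide selloff, ¬large insider sale) = 0.111993 / 0.695067 ≈ 0.161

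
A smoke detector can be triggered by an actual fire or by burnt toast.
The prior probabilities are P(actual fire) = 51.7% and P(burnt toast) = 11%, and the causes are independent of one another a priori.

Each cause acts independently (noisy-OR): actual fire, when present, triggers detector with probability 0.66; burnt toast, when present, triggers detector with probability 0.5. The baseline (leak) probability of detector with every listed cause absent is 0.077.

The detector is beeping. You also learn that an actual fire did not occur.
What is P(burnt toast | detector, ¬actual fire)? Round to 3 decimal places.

P(burnt toast | detector, ¬actual fire) ≈ 0.464

Under noisy-OR, P(detector | causes) = 1 − (1−0.077)·∏(1−qᵢ) over the active causes.
P(detector | ¬actual fire) = 0.077*0.89 + 0.5385*0.11 = 0.068530 + 0.059235 = 0.127765
Restricting to configurations with burnt toast present: 0.5385*0.11 = 0.059235.
Hence the posterior is 0.059235/0.127765 ≈ 0.464.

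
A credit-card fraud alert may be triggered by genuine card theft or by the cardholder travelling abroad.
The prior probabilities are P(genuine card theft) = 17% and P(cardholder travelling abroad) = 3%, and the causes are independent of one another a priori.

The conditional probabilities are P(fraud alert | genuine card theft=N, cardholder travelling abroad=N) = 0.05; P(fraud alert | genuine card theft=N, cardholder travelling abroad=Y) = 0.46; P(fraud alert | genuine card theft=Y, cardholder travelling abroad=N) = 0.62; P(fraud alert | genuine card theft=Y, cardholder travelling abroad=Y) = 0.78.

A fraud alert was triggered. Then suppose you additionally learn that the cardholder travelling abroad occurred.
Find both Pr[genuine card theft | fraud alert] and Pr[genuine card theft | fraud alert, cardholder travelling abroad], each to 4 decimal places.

Pr[genuine card theft | fraud alert] ≈ 0.6726; Pr[genuine card theft | fraud alert, cardholder travelling abroad] ≈ 0.2578

P(fraud alert) = 0.05·0.83·0.97 + 0.46·0.83·0.03 + 0.62·0.17·0.97 + 0.78·0.17·0.03 = 0.040255 + 0.011454 + 0.102238 + 0.003978 = 0.157925
The genuine card theft-present share is 0.102238 + 0.003978 = 0.106216.
P(genuine card theft | fraud alert) = 0.106216 / 0.157925 ≈ 0.6726

Now also conditioning on cardholder travelling abroad=true:
P(fraud alert | cardholder travelling abroad) = 0.46*0.83 + 0.78*0.17 = 0.381800 + 0.132600 = 0.514400
Of this, 0.132600 comes from 0.78*0.17 (the genuine card theft=true cases).
P(genuine card theft | fraud alert, cardholder travelling abroad) = 0.132600 / 0.514400 ≈ 0.2578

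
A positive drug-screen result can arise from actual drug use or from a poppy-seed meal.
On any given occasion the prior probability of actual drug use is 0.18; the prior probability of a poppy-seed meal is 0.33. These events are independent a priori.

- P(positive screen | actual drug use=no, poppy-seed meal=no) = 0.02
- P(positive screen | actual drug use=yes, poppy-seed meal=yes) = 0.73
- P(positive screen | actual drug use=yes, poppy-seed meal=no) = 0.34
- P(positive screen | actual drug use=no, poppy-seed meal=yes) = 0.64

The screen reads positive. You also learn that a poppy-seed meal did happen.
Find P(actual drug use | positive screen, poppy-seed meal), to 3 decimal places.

P(actual drug use | positive screen, poppy-seed meal) ≈ 0.200

By total probability over both values of actual drug use:
  P(positive screen | poppy-seed meal) = 0.64*0.82 + 0.73*0.18
        = 0.524800 + 0.131400 = 0.656200
The terms with actual drug use present sum to 0.131400, so
  P(actual drug use | positive screen, poppy-seed meal) = 0.131400 / 0.656200 ≈ 0.200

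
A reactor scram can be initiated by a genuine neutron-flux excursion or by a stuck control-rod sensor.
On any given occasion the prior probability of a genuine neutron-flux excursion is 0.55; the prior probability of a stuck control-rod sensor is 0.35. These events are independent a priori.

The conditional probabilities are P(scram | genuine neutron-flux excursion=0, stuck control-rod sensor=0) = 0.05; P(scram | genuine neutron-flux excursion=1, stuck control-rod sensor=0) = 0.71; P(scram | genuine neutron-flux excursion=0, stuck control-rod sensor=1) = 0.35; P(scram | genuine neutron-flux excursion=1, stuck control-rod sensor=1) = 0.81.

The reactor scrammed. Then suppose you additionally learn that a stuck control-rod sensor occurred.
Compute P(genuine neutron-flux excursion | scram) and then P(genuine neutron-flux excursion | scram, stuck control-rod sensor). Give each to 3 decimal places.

P(scram) = 0.05·0.45·0.65 + 0.35·0.45·0.35 + 0.71·0.55·0.65 + 0.81·0.55·0.35 = 0.014625 + 0.055125 + 0.253825 + 0.155925 = 0.479500
Restricting to configurations with genuine neutron-flux excursion present: 0.253825 + 0.155925 = 0.409750.
Hence the posterior is 0.409750/0.479500 ≈ 0.855.

Now also conditioning on stuck control-rod sensor=true:
Numerator (weight on configurations with genuine neutron-flux excursion): 0.81·0.55 = 0.445500
Denominator P(scram | stuck control-rod sensor): 0.35·0.45 + 0.81·0.55 = 0.603000
Posterior = 0.445500 / 0.603000 ≈ 0.739

P(genuine neutron-flux excursion | scram) ≈ 0.855; P(genuine neutron-flux excursion | scram, stuck control-rod sensor) ≈ 0.739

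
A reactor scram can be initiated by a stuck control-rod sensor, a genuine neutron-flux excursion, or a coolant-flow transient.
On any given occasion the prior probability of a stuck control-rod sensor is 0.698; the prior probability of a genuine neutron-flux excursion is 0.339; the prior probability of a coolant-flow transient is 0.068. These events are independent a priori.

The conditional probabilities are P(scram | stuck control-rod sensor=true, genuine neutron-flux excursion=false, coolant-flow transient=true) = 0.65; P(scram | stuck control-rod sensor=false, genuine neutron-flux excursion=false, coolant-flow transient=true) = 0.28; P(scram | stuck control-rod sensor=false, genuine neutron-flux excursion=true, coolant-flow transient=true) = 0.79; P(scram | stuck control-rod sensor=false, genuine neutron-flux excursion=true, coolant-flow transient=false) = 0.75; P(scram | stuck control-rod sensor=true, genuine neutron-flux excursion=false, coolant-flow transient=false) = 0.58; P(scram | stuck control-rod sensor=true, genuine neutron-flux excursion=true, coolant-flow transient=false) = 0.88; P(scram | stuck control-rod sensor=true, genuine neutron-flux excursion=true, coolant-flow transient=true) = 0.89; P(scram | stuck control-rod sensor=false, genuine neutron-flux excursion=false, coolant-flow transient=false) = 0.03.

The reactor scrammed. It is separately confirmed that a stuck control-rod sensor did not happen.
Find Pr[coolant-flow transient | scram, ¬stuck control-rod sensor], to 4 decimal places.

P(scram | ¬stuck control-rod sensor) = 0.03·0.661·0.932 + 0.28·0.661·0.068 + 0.75·0.339·0.932 + 0.79·0.339·0.068 = 0.018482 + 0.012585 + 0.236961 + 0.018211 = 0.286239
The coolant-flow transient-present share is 0.012585 + 0.018211 = 0.030796.
P(coolant-flow transient | scram, ¬stuck control-rod sensor) = 0.030796 / 0.286239 ≈ 0.1076

Pr[coolant-flow transient | scram, ¬stuck control-rod sensor] ≈ 0.1076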